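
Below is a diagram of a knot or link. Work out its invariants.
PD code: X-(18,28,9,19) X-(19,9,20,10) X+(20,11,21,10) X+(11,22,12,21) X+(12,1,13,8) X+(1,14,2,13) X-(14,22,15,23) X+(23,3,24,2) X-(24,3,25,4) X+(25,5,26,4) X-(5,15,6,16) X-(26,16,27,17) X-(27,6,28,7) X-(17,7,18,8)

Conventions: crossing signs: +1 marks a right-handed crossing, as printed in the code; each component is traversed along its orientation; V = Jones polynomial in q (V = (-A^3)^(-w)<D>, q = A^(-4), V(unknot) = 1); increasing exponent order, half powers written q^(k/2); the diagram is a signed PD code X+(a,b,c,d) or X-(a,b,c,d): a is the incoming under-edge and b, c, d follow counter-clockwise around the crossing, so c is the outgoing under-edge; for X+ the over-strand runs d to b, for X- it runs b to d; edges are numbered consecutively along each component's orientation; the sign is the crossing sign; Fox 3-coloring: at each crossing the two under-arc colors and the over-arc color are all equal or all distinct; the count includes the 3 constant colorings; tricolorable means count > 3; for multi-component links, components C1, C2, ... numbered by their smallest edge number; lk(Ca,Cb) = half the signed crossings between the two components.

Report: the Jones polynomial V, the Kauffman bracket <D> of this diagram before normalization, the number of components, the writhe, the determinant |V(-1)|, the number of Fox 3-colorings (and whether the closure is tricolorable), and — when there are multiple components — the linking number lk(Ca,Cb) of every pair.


V(q) = q^-3 + q^-2 + q^-1 + 1
bracket: A^-6 + A^-2 + A^2 + A^6, w = -2
3 components, writhe -2, over 14 crossings
lk(C1,C2) = 0
linking number lk(C1,C3) = 0
lk(C2,C3): -1
det 0, colorings 9 of 3^14 — tricolorable
observation: w = -2 (over 14 crossings) is diagram-only; (-A^3)^(2) removes it from V


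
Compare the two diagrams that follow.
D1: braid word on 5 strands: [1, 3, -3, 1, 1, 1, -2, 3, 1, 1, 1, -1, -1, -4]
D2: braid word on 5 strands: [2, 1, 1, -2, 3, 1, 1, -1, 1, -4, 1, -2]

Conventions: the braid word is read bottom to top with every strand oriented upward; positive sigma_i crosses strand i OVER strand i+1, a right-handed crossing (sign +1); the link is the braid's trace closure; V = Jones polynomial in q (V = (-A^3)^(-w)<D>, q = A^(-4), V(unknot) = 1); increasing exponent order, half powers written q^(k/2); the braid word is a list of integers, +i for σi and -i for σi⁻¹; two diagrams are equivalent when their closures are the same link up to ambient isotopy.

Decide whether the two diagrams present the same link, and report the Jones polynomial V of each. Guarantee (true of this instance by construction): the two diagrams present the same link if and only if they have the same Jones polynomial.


equivalent: yes
D1 (bracket -A^-16 + A^-12 - A^-8 + A^-4 + A^4; 14 crossings at w = +4): V = q^2 + q^4 - q^5 + q^6 - q^7
D2 (bracket -A^-16 + A^-12 - A^-8 + A^-4 + A^4; 12 crossings at w = +4): V = q^2 + q^4 - q^5 + q^6 - q^7
key observation: one V(q) for all 2 diagrams — one class (guaranteed)


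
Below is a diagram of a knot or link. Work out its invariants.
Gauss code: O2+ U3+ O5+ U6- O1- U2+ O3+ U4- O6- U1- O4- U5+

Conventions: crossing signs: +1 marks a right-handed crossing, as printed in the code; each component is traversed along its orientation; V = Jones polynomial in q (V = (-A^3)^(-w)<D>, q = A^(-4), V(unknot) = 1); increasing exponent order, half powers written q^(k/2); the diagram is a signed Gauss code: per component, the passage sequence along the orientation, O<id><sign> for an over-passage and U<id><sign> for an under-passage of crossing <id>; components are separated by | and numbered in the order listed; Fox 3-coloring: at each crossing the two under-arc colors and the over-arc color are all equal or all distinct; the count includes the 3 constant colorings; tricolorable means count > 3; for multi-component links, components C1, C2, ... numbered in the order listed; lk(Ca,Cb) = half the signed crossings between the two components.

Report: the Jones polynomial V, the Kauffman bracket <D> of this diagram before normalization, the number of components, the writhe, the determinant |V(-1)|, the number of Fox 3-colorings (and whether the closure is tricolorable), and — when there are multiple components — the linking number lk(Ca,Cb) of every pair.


V = -q^-3 + 2q^-2 - 2q^-1 + 3 - 2q + 2q^2 - q^3
<D> = -A^-12 + 2A^-8 - 2A^-4 + 3 - 2A^4 + 2A^8 - A^12 (w = 0)
1 component over 6 crossings, w = 0
3 Fox colorings among 3^6, |V(-1)| = 13: not tricolorable
why: |V(-1)| = 13: so not tricolorable, since 3 does not divide 13


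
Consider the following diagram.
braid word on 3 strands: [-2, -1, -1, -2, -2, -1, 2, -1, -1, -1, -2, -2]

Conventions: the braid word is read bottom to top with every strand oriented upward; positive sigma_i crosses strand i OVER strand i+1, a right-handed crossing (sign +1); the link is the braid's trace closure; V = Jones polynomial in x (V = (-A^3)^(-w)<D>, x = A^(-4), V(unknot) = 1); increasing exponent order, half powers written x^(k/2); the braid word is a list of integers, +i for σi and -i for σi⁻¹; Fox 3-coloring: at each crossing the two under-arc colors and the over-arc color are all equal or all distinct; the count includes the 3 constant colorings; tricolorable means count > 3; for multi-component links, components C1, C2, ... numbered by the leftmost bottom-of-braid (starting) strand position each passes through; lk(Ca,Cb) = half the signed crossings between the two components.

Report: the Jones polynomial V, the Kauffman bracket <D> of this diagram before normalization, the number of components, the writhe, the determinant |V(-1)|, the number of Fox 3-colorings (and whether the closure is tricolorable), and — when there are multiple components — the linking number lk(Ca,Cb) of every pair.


V = -x^-14 + 2x^-13 - 3x^-12 + 4x^-11 - 5x^-10 + 4x^-9 - 3x^-8 + 2x^-7 + x^-4
<D> = A^-14 + 2A^-2 - 3A^2 + 4A^6 - 5A^10 + 4A^14 - 3A^18 + 2A^22 - A^26 (w = -10)
1 component over 12 crossings, w = -10
3 Fox colorings among 3^12, |V(-1)| = 23: not tricolorable
why: |V(-1)| = 23: so not tricolorable, since 3 does not divide 23


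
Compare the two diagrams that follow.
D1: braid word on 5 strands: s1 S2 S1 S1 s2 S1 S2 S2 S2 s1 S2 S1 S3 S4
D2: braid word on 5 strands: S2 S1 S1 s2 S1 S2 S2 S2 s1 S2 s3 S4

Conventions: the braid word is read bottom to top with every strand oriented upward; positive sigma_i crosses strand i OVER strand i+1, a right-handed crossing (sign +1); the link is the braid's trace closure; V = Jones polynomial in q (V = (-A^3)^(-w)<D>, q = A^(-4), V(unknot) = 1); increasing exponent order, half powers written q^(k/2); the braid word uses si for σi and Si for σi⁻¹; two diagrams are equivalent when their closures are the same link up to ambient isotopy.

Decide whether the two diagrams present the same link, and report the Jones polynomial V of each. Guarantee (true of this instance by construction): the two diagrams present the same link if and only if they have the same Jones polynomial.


equivalent: yes
D1 (bracket 2A^-16 - 3A^-12 + 6A^-8 - 7A^-4 + 7 - 7A^4 + 5A^8 - 3A^12 + A^16; 14 crossings at w = -8): V = q^-10 - 3q^-9 + 5q^-8 - 7q^-7 + 7q^-6 - 7q^-5 + 6q^-4 - 3q^-3 + 2q^-2
D2 (bracket 2A^-10 - 3A^-6 + 6A^-2 - 7A^2 + 7A^6 - 7A^10 + 5A^14 - 3A^18 + A^22; 12 crossings at w = -6): V = q^-10 - 3q^-9 + 5q^-8 - 7q^-7 + 7q^-6 - 7q^-5 + 6q^-4 - 3q^-3 + 2q^-2
key observation: from 14 to 12 crossings by R-moves: one link, two diagrams


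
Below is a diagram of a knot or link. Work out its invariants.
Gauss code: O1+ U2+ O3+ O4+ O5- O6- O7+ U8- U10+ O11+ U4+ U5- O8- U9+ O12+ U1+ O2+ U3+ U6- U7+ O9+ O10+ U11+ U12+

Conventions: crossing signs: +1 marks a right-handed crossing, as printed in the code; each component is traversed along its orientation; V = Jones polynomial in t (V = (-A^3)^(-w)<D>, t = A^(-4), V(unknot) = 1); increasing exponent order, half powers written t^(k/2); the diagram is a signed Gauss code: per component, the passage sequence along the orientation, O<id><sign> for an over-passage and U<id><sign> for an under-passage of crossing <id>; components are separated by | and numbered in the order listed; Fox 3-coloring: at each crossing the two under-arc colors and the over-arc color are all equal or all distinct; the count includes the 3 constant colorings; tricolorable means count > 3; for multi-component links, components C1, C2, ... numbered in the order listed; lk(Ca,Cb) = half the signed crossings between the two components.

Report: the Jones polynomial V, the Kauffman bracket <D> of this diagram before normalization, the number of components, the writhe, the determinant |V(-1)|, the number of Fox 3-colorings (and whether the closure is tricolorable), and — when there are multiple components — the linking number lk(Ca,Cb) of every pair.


V = t^2 - t^3 + 2t^4 - 2t^5 + 3t^6 - 2t^7 + t^8 - t^9
<D> = -A^-18 + A^-14 - 2A^-10 + 3A^-6 - 2A^-2 + 2A^2 - A^6 + A^10 (w = +6)
1 component over 12 crossings, w = +6
3 Fox colorings among 3^12, |V(-1)| = 13: not tricolorable
why: w = +6 (over 12 crossings) is diagram-only; (-A^3)^(-6) removes it from V


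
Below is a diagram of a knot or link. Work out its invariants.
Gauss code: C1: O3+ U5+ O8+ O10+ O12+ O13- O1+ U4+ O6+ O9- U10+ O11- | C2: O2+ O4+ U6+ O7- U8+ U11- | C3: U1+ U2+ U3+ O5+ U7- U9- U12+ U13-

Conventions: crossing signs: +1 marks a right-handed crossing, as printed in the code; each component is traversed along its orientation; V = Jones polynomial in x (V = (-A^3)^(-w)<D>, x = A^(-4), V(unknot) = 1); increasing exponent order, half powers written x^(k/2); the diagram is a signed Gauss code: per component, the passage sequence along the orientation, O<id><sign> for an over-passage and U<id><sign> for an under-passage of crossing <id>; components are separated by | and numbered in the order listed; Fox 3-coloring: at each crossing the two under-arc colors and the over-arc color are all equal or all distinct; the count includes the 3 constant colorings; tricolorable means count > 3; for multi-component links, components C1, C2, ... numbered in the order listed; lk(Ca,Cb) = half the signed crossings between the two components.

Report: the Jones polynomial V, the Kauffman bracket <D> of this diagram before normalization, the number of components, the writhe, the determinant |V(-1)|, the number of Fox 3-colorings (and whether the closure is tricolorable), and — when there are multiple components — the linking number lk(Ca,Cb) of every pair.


V(x) = x + 2x^3 + x^5
bracket: -A^-5 - 2A^3 - A^11, w = +5
3 components, writhe +5, over 13 crossings
lk(C1,C2) = +1
linking number lk(C1,C3) = +1
lk(C2,C3): 0
det 4, colorings 3 of 3^13 — not tricolorable
observation: det 4 = |V(-1)|; not divisible by 3, so not tricolorable


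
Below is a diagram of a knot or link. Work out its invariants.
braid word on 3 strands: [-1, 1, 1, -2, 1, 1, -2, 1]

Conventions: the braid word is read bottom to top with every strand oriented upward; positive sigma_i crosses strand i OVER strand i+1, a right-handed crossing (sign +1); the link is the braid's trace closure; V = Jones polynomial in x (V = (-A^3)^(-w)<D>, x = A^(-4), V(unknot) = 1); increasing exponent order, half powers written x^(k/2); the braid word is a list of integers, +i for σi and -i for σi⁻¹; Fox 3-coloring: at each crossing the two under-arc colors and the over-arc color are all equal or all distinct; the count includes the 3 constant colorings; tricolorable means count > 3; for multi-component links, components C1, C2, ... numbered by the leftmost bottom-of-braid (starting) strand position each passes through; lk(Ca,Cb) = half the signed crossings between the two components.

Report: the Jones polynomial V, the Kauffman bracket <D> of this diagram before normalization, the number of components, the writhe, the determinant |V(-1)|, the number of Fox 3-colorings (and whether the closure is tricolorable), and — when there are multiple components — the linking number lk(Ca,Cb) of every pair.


V(x) = x^-1 - 1 + 3x - x^2 + 3x^3 - 2x^4 + x^5
bracket: A^-14 - 2A^-10 + 3A^-6 - A^-2 + 3A^2 - A^6 + A^10, w = +2
3 components, writhe +2, over 8 crossings
lk(C1,C2) = +1
linking number lk(C1,C3) = -1
lk(C2,C3): +1
det 12, colorings 9 of 3^8 — tricolorable
observation: det 12 = |V(-1)|; divisible by 3, so tricolorable


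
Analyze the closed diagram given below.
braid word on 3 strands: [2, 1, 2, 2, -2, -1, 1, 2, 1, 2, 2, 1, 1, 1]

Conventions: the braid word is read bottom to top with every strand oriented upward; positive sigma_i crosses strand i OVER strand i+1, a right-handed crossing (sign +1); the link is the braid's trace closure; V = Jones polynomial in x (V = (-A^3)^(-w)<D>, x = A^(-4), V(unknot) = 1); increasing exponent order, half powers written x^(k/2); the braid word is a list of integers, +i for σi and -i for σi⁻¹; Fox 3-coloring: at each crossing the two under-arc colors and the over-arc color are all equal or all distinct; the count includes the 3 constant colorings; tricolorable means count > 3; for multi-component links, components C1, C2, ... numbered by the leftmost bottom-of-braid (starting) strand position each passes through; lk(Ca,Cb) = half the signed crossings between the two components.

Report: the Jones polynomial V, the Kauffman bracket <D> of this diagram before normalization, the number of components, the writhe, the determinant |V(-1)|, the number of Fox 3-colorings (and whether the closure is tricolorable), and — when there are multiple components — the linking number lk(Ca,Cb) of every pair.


V = x^4 + x^6 - x^10
<D> = -A^-10 + A^6 + A^14 (w = +10)
1 component over 14 crossings, w = +10
3 Fox colorings among 3^14, |V(-1)| = 1: not tricolorable
why: |V(-1)| = 1: so not tricolorable, since 3 does not divide 1


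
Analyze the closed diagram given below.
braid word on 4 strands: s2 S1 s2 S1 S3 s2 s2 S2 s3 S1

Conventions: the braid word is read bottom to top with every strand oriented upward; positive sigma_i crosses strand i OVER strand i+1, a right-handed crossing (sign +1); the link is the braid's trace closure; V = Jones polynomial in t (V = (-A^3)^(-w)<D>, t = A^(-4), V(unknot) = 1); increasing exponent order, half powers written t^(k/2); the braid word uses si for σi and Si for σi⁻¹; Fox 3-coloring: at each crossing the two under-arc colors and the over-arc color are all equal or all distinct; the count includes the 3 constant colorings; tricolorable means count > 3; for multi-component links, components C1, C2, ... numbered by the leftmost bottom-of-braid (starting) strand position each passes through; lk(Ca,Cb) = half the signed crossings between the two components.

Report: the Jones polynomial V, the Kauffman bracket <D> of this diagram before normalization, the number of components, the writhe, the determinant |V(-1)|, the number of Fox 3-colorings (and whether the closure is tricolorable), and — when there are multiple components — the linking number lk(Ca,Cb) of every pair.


Jones polynomial: V(t) = t^(-7/2) - 2t^(-5/2) + t^(-3/2) - 2t^(-1/2) + t^(1/2) - t^(3/2)
<D> = -A^-6 + A^-2 - 2A^2 + A^6 - 2A^10 + A^14; writhe 0
components 2, writhe 0 (10 crossings)
linking number lk(C1,C2) = 0
3-colorings: 3 of 3^10, det 8 — not tricolorable
note: inverse pairs cancel, leaving σ2 σ1⁻¹ σ2 σ1⁻¹ σ3⁻¹ σ2 σ3 σ1⁻¹


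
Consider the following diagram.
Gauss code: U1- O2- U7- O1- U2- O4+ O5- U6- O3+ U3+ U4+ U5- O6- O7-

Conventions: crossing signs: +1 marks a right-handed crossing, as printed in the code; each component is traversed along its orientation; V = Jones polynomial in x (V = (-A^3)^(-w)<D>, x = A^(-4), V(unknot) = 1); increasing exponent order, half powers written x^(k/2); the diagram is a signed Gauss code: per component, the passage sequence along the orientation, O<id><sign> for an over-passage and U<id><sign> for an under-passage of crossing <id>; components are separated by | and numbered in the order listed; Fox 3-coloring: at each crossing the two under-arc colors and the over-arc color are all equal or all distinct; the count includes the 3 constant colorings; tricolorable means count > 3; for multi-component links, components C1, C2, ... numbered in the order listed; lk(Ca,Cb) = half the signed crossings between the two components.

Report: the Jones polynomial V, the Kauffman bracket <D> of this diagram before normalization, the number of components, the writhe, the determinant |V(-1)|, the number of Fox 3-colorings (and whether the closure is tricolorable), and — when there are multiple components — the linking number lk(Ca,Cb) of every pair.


Jones polynomial: V(x) = -x^-4 + x^-3 + x^-1
<D> = -A^-5 - A^3 + A^7; writhe -3
components 1, writhe -3 (7 crossings)
3-colorings: 9 of 3^7, det 3 — tricolorable
note: the span of V is 3, forcing >= 3 crossings in any diagram


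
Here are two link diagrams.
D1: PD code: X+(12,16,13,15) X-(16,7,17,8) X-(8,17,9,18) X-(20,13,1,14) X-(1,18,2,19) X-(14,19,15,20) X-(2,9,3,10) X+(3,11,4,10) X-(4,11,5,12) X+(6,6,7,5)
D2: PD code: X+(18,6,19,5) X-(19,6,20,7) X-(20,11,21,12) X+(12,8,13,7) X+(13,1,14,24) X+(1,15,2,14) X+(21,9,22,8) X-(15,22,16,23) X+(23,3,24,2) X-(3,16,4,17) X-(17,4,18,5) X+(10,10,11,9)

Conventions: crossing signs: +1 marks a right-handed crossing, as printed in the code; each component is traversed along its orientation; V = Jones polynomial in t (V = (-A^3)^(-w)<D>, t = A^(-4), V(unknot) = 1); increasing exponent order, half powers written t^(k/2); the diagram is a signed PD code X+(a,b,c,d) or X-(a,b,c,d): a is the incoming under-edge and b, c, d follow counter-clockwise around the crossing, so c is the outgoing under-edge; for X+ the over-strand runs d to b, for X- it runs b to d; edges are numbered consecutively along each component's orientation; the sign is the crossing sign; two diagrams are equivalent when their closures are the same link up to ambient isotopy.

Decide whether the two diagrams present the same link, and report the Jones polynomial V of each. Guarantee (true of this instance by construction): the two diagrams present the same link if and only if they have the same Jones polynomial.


equivalent: no
V(D1) = -t^-6 + t^-5 - t^-4 + 2t^-3 - t^-2 + t^-1  (w -4, c 10, <D> = A^-8 - A^-4 + 2 - A^4 + A^8 - A^12)
V(D2) = -t^-3 + 2t^-2 - 2t^-1 + 3 - 2t + 2t^2 - t^3  [12 crossings, <D> = -A^-6 + 2A^-2 - 2A^2 + 3A^6 - 2A^10 + 2A^14 - A^18, w = +2]
key observation: comparing 2 Jones polynomials yields 2 groups


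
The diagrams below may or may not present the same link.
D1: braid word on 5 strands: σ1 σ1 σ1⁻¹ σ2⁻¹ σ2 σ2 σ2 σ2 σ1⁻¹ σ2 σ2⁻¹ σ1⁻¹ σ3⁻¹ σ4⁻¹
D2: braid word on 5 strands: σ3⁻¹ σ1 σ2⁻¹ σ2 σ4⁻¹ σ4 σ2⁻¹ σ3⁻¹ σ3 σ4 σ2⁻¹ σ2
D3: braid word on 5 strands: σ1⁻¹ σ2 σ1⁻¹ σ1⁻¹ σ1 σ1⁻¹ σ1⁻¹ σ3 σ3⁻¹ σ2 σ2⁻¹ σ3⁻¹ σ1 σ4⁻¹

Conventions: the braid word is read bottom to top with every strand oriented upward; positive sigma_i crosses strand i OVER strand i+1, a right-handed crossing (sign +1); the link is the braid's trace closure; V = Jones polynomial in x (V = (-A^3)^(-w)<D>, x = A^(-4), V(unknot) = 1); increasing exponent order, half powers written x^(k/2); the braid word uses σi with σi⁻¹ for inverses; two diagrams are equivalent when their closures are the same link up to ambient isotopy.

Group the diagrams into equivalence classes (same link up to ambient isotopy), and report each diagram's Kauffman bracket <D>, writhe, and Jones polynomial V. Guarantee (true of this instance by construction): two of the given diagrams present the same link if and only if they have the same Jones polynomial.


equivalence classes: {D1} | {D2} | {D3}
D1 (bracket -A^-16 + A^-12 + A^-4; 14 crossings at w = 0): V = x + x^3 - x^4
V(D2) = 1  (w 0, c 12, <D> = 1)
V(D3) = -x^-4 + x^-3 + x^-1  (w -4, c 14, <D> = A^-8 + 1 - A^4)
observation: 3 values of V(x) split the 3 diagrams


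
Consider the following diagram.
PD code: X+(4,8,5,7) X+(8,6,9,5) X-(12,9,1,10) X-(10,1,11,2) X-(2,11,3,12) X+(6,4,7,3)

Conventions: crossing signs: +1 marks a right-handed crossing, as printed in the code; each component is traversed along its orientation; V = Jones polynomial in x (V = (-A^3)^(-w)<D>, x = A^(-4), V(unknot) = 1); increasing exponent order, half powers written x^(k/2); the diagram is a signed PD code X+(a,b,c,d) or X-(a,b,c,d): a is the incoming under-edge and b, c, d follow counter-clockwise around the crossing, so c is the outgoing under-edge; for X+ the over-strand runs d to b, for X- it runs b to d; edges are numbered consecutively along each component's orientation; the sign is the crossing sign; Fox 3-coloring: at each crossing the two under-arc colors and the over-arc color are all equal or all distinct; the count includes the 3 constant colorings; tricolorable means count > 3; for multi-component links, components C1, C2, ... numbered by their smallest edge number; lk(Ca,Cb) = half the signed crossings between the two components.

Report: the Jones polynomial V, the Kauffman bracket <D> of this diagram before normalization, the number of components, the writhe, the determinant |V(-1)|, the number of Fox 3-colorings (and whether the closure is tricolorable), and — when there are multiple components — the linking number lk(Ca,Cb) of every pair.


V = -x^-3 + x^-2 - x^-1 + 3 - x + x^2 - x^3
<D> = -A^-12 + A^-8 - A^-4 + 3 - A^4 + A^8 - A^12 (w = 0)
1 component over 6 crossings, w = 0
27 Fox colorings among 3^6, |V(-1)| = 9: tricolorable
why: V is palindromic (span 6, det 9): x -> 1/x fixes it; necessary, not sufficient, for amphichirality


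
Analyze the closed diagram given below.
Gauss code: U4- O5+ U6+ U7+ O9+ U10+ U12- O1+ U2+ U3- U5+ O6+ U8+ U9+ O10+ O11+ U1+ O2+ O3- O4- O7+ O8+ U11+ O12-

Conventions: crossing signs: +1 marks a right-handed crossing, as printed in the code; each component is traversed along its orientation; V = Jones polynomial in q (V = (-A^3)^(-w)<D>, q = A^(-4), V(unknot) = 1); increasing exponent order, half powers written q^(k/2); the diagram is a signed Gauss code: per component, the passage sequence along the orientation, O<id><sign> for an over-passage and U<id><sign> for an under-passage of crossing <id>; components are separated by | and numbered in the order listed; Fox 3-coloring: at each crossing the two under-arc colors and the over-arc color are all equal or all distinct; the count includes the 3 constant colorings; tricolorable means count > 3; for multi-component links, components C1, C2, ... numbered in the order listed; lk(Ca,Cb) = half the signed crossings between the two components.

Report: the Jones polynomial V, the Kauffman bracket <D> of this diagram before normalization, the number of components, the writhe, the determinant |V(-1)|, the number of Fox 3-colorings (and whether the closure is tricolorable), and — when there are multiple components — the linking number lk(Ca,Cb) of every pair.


V = q^2 - q^3 + 3q^4 - 3q^5 + 3q^6 - 3q^7 + 2q^8 - q^9
<D> = -A^-18 + 2A^-14 - 3A^-10 + 3A^-6 - 3A^-2 + 3A^2 - A^6 + A^10 (w = +6)
1 component over 12 crossings, w = +6
3 Fox colorings among 3^12, |V(-1)| = 17: not tricolorable
why: det 17 = |V(-1)|; not divisible by 3, so not tricolorable


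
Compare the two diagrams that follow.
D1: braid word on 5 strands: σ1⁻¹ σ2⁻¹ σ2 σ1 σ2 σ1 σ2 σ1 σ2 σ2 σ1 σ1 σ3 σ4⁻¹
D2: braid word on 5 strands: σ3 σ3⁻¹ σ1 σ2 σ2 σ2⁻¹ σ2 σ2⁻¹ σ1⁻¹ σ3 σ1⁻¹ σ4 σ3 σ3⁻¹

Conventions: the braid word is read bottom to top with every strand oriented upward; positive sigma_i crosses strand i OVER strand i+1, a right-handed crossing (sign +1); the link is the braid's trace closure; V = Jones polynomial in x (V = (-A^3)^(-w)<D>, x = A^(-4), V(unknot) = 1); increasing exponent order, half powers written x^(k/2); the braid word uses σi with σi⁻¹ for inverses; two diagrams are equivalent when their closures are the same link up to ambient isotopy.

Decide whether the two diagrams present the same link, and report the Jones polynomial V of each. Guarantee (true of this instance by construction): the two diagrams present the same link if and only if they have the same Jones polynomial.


equivalent: no
V(D1) = x^3 + x^5 - x^8  (w +8, c 14, <D> = -A^-8 + A^4 + A^12)
V(D2) = 1  [14 crossings, <D> = A^6, w = +2]
key observation: 2 values of V(x) split the 2 diagrams


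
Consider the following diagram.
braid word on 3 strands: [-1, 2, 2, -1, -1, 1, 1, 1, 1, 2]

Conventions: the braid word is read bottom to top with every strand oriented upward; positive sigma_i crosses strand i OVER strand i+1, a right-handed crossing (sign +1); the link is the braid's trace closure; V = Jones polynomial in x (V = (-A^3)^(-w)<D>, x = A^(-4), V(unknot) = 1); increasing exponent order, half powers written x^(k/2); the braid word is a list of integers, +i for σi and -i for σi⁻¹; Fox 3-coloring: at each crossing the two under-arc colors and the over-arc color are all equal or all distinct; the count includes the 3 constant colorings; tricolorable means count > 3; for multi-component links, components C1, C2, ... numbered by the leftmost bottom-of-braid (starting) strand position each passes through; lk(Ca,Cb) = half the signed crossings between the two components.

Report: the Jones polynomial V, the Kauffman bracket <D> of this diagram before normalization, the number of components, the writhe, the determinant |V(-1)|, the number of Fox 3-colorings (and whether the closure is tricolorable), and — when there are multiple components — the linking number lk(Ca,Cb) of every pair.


V(x) = x - x^2 + 2x^3 - x^4 + x^5 - x^6
bracket: -A^-12 + A^-8 - A^-4 + 2 - A^4 + A^8, w = +4
1 component, writhe +4, over 10 crossings
det 7, colorings 3 of 3^10 — not tricolorable
observation: w = +4 shifts under R1 moves; the (-A^3)^(-4) factor cancels that in V


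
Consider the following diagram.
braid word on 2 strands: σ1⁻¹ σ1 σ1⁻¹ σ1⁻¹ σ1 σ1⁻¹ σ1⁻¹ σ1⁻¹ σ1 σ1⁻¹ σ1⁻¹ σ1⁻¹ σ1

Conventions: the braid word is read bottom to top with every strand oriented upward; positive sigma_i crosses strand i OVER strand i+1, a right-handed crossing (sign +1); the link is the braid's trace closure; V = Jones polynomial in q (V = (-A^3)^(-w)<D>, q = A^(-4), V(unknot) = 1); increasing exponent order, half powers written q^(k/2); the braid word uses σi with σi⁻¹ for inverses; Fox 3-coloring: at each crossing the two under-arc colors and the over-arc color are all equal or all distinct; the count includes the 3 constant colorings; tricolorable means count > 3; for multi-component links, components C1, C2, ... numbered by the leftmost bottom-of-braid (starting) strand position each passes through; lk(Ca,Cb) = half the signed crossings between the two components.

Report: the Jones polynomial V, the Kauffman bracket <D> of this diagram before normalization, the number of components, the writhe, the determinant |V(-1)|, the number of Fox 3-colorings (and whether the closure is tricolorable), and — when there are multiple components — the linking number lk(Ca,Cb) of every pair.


V(q) = -q^-7 + q^-6 - q^-5 + q^-4 + q^-2
bracket: -A^-7 - A + A^5 - A^9 + A^13, w = -5
1 component, writhe -5, over 13 crossings
det 5, colorings 3 of 3^13 — not tricolorable
observation: V spans 5 powers of q: at least 5 crossings in any diagram


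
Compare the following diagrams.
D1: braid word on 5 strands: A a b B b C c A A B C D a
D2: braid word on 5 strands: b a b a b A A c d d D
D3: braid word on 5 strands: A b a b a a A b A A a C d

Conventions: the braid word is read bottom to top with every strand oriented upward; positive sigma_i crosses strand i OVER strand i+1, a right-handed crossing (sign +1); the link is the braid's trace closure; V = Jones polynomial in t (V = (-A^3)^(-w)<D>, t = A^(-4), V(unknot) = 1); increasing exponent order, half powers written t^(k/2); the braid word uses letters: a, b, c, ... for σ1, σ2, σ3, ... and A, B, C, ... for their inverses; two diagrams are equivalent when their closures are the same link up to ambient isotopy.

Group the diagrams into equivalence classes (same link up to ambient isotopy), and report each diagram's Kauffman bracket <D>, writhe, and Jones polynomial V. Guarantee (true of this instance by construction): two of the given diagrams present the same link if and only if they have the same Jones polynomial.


equivalence classes: {D1} | {D2, D3}
D1 (bracket A^-7 + A; 13 crossings at w = -3): V = -t^(-5/2) - t^(-1/2)
V(D2) = -t^(1/2) + t^(3/2) - t^(5/2) - t^(9/2)  [11 crossings, <D> = A^-3 + A^5 - A^9 + A^13, w = +5]
V(D3) = -t^(1/2) + t^(3/2) - t^(5/2) - t^(9/2)  [13 crossings, <D> = A^-9 + A^-1 - A^3 + A^7, w = +3]
key observation: 2 classes among 3 diagrams; unequal V(t) rules out equality


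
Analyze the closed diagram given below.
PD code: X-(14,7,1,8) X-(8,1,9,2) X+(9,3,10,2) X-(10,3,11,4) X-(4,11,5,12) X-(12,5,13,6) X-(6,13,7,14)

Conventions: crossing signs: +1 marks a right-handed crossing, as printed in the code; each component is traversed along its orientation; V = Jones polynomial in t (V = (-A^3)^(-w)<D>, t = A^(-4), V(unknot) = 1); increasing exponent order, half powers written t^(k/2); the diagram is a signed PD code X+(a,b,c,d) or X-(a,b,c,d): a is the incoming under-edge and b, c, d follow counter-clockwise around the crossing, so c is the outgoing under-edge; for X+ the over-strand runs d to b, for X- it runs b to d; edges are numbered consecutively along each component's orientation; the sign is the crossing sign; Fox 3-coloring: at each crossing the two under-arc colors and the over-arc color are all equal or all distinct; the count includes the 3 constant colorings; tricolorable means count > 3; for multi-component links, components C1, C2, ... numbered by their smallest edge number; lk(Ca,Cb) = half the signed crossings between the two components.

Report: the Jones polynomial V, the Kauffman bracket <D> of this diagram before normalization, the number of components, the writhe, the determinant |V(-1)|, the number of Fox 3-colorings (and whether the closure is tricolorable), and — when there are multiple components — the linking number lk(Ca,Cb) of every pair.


V = -t^-7 + t^-6 - t^-5 + t^-4 + t^-2
<D> = -A^-7 - A + A^5 - A^9 + A^13 (w = -5)
1 component over 7 crossings, w = -5
3 Fox colorings among 3^7, |V(-1)| = 5: not tricolorable
why: |V(-1)| = 5: so not tricolorable, since 3 does not divide 5


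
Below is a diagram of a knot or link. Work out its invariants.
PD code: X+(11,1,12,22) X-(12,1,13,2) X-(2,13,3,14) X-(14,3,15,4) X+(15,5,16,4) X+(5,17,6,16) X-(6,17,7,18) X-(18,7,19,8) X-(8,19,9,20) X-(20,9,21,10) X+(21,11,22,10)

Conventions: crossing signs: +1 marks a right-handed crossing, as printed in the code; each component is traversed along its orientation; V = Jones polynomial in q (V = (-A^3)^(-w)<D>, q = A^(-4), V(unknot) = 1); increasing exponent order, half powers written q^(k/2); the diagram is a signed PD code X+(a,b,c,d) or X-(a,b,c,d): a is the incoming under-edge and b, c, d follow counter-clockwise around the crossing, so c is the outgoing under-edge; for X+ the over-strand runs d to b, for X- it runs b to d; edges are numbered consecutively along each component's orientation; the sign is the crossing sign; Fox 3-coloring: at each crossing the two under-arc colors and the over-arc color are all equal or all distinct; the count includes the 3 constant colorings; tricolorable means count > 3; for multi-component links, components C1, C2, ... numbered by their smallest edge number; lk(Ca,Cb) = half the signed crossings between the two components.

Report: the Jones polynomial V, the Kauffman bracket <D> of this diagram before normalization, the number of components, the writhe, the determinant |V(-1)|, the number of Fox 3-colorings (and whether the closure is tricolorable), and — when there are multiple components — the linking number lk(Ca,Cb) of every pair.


V = -q^-4 + q^-3 + q^-1
<D> = -A^-5 - A^3 + A^7 (w = -3)
1 component over 11 crossings, w = -3
9 Fox colorings among 3^11, |V(-1)| = 3: tricolorable
why: V spans 3 powers of q: at least 3 crossings in any diagram


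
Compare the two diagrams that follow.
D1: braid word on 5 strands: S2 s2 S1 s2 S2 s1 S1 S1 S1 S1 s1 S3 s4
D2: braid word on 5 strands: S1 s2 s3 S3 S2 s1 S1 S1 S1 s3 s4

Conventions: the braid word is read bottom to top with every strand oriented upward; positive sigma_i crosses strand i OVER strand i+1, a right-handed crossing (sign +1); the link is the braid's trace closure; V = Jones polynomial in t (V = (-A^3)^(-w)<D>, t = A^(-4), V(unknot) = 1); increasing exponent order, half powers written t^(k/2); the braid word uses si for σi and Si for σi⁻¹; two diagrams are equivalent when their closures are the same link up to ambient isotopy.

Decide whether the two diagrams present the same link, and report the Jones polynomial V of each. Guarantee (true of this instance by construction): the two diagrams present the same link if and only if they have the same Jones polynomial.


equivalent: yes
D1 (bracket A^-7 + A^-3 + A - A^9; 13 crossings at w = -3): V = t^(-9/2) - t^(-5/2) - t^(-3/2) - t^(-1/2)
V(D2) = t^(-9/2) - t^(-5/2) - t^(-3/2) - t^(-1/2)  (w -1, c 11, <D> = A^-1 + A^3 + A^7 - A^15)
key observation: one V(t) for all 2 diagrams — one class (guaranteed)


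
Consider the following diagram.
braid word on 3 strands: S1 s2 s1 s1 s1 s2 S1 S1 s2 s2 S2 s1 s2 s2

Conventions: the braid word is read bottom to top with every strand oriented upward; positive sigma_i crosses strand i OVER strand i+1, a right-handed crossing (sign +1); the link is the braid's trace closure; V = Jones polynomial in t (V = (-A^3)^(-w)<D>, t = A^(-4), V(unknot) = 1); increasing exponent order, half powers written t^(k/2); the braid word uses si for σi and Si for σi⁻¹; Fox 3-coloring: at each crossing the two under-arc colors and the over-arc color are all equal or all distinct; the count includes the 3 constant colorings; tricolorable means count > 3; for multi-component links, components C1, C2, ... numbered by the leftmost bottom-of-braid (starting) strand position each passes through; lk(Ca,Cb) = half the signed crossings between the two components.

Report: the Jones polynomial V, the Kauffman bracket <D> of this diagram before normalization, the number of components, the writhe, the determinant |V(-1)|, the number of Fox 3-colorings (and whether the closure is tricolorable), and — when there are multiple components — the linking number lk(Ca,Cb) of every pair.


V(t) = t^2 + 2t^4 - 2t^5 + t^6 - 2t^7 + t^8
bracket: A^-14 - 2A^-10 + A^-6 - 2A^-2 + 2A^2 + A^10, w = +6
1 component, writhe +6, over 14 crossings
det 9, colorings 27 of 3^14 — tricolorable
observation: w = +6 shifts under R1 moves; the (-A^3)^(-6) factor cancels that in V


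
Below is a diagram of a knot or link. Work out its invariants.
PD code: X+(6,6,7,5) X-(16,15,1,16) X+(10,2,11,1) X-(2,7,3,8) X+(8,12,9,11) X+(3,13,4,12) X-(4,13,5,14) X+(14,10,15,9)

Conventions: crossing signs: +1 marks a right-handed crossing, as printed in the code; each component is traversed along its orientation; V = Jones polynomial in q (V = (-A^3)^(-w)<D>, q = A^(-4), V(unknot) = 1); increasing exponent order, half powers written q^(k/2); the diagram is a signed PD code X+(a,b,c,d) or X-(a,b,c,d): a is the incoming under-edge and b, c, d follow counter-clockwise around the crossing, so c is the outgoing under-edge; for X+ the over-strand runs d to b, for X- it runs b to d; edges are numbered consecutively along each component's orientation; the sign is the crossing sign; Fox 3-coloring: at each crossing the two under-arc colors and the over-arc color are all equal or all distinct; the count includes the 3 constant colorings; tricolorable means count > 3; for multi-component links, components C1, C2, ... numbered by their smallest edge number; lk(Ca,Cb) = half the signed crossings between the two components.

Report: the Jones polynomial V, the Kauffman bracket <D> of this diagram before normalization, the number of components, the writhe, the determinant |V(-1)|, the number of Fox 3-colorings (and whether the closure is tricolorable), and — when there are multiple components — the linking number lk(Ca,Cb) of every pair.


V = q + q^3 - q^4
<D> = -A^-10 + A^-6 + A^2 (w = +2)
1 component over 8 crossings, w = +2
9 Fox colorings among 3^8, |V(-1)| = 3: tricolorable
why: V spans 3 powers of q: at least 3 crossings in any diagram


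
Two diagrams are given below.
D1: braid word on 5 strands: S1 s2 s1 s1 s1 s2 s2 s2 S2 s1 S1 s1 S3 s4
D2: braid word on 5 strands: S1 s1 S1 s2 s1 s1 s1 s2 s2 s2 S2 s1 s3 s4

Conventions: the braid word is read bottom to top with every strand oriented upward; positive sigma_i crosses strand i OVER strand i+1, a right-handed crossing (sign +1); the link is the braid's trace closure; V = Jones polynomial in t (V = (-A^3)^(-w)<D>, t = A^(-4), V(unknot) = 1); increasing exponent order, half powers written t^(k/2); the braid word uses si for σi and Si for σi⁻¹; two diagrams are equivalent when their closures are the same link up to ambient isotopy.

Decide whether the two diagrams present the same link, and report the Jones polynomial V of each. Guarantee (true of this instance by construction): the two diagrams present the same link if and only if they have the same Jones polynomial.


equivalent: yes
V(D1) = t^2 + 2t^4 - 2t^5 + t^6 - 2t^7 + t^8  (w +6, c 14, <D> = A^-14 - 2A^-10 + A^-6 - 2A^-2 + 2A^2 + A^10)
V(D2) = t^2 + 2t^4 - 2t^5 + t^6 - 2t^7 + t^8  [14 crossings, <D> = A^-8 - 2A^-4 + 1 - 2A^4 + 2A^8 + A^16, w = +8]
key observation: one V(t) for all 2 diagrams — one class (guaranteed)


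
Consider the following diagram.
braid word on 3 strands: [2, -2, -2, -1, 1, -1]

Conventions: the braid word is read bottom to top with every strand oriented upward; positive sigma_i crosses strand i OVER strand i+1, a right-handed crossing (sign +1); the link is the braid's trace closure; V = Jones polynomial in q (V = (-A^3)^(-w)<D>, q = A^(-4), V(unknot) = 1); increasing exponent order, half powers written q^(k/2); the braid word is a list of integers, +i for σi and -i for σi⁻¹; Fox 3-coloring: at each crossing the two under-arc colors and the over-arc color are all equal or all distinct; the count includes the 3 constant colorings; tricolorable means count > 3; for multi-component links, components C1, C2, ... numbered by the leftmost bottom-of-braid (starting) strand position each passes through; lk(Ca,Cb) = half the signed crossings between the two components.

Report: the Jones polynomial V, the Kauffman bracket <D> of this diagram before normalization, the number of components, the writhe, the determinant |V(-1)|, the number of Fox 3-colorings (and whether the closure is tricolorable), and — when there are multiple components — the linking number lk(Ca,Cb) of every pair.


Jones polynomial: V(q) = 1
<D> = A^-6; writhe -2
components 1, writhe -2 (6 crossings)
3-colorings: 3 of 3^6, det 1 — not tricolorable
note: w = -2 shifts under R1 moves; the (-A^3)^(2) factor cancels that in V


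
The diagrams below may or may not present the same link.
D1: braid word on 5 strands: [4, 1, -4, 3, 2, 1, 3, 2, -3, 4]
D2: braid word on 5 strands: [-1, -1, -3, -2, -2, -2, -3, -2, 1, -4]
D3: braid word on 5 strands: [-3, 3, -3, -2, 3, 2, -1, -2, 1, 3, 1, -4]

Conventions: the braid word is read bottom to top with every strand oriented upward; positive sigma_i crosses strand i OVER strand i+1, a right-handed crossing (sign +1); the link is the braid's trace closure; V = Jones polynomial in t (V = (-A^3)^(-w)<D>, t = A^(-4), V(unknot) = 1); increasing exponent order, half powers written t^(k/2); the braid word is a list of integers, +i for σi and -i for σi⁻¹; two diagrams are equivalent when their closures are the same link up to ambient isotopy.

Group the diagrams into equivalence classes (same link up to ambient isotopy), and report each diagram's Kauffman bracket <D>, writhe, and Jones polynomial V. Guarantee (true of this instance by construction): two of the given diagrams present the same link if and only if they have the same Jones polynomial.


equivalence classes: {D1} | {D2} | {D3}
D1 (bracket -A^2 + A^6 + A^14; 10 crossings at w = +6): V = t + t^3 - t^4
D2 (bracket A^-16 + A^-8 - A^-4 + 1 - A^4; 10 crossings at w = -8): V = -t^-7 + t^-6 - t^-5 + t^-4 + t^-2
D3 (bracket 1; 12 crossings at w = 0): V = 1
key observation: V(t) takes 3 values over 3 diagrams, fixing the grouping
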